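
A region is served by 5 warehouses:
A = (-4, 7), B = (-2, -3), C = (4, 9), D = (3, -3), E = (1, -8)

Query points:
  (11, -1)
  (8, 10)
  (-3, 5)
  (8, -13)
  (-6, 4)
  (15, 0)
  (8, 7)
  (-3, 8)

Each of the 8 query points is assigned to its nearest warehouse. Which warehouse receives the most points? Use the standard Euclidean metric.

A

(11, -1) — d² to each: A:289, B:173, C:149, D:68, E:149 → nearest is D
(8, 10) — d² to each: A:153, B:269, C:17, D:194, E:373 → nearest is C
(-3, 5) — d² to each: A:5, B:65, C:65, D:100, E:185 → nearest is A
(8, -13) — d² to each: A:544, B:200, C:500, D:125, E:74 → nearest is E
(-6, 4) — d² to each: A:13, B:65, C:125, D:130, E:193 → nearest is A
(15, 0) — d² to each: A:410, B:298, C:202, D:153, E:260 → nearest is D
(8, 7) — d² to each: A:144, B:200, C:20, D:125, E:274 → nearest is C
(-3, 8) — d² to each: A:2, B:122, C:50, D:157, E:272 → nearest is A
Tally — A:3, C:2, D:2, E:1. A captures the most (3).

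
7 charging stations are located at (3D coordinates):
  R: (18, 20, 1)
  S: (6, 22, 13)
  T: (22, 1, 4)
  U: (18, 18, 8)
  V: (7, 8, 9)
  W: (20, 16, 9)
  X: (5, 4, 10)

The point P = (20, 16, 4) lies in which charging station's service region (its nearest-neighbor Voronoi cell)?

Squared Euclidean distances:
|PR|² = (20−18)² + (16−20)² + (4−1)² = 4 + 16 + 9 = 29
|PS|² = (20−6)² + (16−22)² + (4−13)² = 196 + 36 + 81 = 313
|PT|² = (20−22)² + (16−1)² + (4−4)² = 4 + 225 + 0 = 229
|PU|² = (20−18)² + (16−18)² + (4−8)² = 4 + 4 + 16 = 24
|PV|² = (20−7)² + (16−8)² + (4−9)² = 169 + 64 + 25 = 258
|PW|² = (20−20)² + (16−16)² + (4−9)² = 0 + 0 + 25 = 25
|PX|² = (20−5)² + (16−4)² + (4−10)² = 225 + 144 + 36 = 405
U is nearest.

U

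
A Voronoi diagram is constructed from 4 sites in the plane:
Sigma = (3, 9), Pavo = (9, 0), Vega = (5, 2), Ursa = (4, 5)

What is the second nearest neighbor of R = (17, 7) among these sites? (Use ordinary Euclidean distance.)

Compare squared distances (the ordering matches that of the actual distances):
d²(R, Sigma) = 196 + 4 = 200
d²(R, Pavo) = 64 + 49 = 113
d²(R, Vega) = 144 + 25 = 169
d²(R, Ursa) = 169 + 4 = 173
Sorted ascending: Pavo, Vega, Ursa, … — the second-nearest is Vega.

Vega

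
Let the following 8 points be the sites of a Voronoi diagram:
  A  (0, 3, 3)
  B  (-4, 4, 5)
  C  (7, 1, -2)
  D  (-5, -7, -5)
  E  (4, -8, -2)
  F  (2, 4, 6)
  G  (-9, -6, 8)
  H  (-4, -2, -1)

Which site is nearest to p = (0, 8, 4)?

Squared Euclidean distances:
|pA|² = 0 + 25 + 1 = 26
|pB|² = 16 + 16 + 1 = 33
|pC|² = 49 + 49 + 36 = 134
|pD|² = 25 + 225 + 81 = 331
|pE|² = 16 + 256 + 36 = 308
|pF|² = 4 + 16 + 4 = 24
|pG|² = 81 + 196 + 16 = 293
|pH|² = 16 + 100 + 25 = 141
F is nearest.

F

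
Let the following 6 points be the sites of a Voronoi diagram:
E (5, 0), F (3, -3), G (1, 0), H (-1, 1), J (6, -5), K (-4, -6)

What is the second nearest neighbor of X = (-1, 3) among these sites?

Compare squared distances (the ordering matches that of the actual distances):
|XE|² = 36 + 9 = 45
|XF|² = 16 + 36 = 52
|XG|² = 4 + 9 = 13
|XH|² = 0 + 4 = 4
|XJ|² = 49 + 64 = 113
|XK|² = 9 + 81 = 90
Sorted ascending: H, G, E, … — the second-nearest is G.

G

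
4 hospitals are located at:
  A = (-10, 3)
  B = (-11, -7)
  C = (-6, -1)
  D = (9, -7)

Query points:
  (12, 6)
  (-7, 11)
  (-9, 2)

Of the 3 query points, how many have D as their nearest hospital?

(12, 6) — d² to each: A:493, B:698, C:373, D:178 → nearest is D
(-7, 11) — d² to each: A:73, B:340, C:145, D:580 → nearest is A
(-9, 2) — d² to each: A:2, B:85, C:18, D:405 → nearest is A
1 of the 3 points has D as nearest.

1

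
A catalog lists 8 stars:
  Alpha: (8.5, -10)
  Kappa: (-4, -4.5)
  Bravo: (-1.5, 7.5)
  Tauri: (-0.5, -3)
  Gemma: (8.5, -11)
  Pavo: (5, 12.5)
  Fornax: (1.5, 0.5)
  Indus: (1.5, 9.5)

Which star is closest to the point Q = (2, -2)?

Fornax

Compare squared distances (the ordering matches that of the actual distances):
d²(Q, Alpha) = (2−8.5)² + (-2−(-10))² = 42.25 + 64 = 106.25
d²(Q, Kappa) = (2−(-4))² + (-2−(-4.5))² = 36 + 6.25 = 42.25
d²(Q, Bravo) = (2−(-1.5))² + (-2−7.5)² = 12.25 + 90.25 = 102.5
d²(Q, Tauri) = (2−(-0.5))² + (-2−(-3))² = 6.25 + 1 = 7.25
d²(Q, Gemma) = (2−8.5)² + (-2−(-11))² = 42.25 + 81 = 123.25
d²(Q, Pavo) = (2−5)² + (-2−12.5)² = 9 + 210.25 = 219.25
d²(Q, Fornax) = (2−1.5)² + (-2−0.5)² = 0.25 + 6.25 = 6.5
d²(Q, Indus) = (2−1.5)² + (-2−9.5)² = 0.25 + 132.25 = 132.5
The smallest is to Fornax, so Q lies in the Voronoi region of Fornax.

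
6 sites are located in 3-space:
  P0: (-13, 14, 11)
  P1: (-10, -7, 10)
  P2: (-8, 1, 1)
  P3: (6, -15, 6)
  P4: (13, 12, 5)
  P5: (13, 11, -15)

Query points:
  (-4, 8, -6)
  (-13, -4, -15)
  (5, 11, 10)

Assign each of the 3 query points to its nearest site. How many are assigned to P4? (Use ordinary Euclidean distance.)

(-4, 8, -6) — d² to each: P0:406, P1:517, P2:114, P3:773, P4:426, P5:379 → nearest is P2
(-13, -4, -15) — d² to each: P0:1000, P1:643, P2:306, P3:923, P4:1332, P5:901 → nearest is P2
(5, 11, 10) — d² to each: P0:334, P1:549, P2:350, P3:693, P4:90, P5:689 → nearest is P4
1 of the 3 points has P4 as nearest.

1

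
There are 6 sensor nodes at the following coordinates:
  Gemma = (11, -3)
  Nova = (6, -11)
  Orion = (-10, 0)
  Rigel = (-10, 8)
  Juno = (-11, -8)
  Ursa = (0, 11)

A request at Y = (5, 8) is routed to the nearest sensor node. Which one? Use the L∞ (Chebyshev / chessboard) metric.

Ursa

d(Y, Gemma) = max(6, 11) = 11
d(Y, Nova) = max(1, 19) = 19
d(Y, Orion) = max(15, 8) = 15
d(Y, Rigel) = max(15, 0) = 15
d(Y, Juno) = max(16, 16) = 16
d(Y, Ursa) = max(5, 3) = 5
Ursa is nearest.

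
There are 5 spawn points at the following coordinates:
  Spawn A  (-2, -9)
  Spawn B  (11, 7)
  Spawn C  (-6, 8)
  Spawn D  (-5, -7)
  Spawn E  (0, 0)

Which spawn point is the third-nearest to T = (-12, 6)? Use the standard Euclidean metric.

Squared Euclidean distances:
d²(T, Spawn A) = (-12−(-2))² + (6−(-9))² = 100 + 225 = 325
d²(T, Spawn B) = (-12−11)² + (6−7)² = 529 + 1 = 530
d²(T, Spawn C) = (-12−(-6))² + (6−8)² = 36 + 4 = 40
d²(T, Spawn D) = (-12−(-5))² + (6−(-7))² = 49 + 169 = 218
d²(T, Spawn E) = (-12−0)² + (6−0)² = 144 + 36 = 180
Sorted ascending: Spawn C, Spawn E, Spawn D, Spawn A, … — the third-nearest is Spawn D.

Spawn D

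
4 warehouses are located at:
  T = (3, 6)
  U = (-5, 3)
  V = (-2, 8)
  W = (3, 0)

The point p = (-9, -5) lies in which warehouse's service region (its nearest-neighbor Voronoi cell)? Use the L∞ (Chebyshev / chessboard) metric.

U

d(p,T) = max(12, 11) = 12
d(p,U) = max(4, 8) = 8
d(p,V) = max(7, 13) = 13
d(p,W) = max(12, 5) = 12
Minimum is at U.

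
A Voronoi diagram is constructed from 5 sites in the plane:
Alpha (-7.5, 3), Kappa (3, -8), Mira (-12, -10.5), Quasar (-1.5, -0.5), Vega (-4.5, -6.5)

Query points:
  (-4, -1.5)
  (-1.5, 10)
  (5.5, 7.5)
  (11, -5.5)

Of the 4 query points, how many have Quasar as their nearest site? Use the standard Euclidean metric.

(-4, -1.5) — d² to each: Alpha:32.5, Kappa:91.25, Mira:145, Quasar:7.25, Vega:25.25 → nearest is Quasar
(-1.5, 10) — d² to each: Alpha:85, Kappa:344.25, Mira:530.5, Quasar:110.25, Vega:281.25 → nearest is Alpha
(5.5, 7.5) — d² to each: Alpha:189.25, Kappa:246.5, Mira:630.25, Quasar:113, Vega:296 → nearest is Quasar
(11, -5.5) — d² to each: Alpha:414.5, Kappa:70.25, Mira:554, Quasar:181.25, Vega:241.25 → nearest is Kappa
2 of the 4 points have Quasar as nearest.

2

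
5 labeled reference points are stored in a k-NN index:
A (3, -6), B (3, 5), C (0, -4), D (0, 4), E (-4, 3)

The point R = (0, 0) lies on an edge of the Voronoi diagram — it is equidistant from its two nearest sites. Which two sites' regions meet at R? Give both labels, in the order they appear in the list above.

Squared distances from R to each site:
|RA|² = 9 + 36 = 45
|RB|² = 9 + 25 = 34
|RC|² = 0 + 16 = 16
|RD|² = 0 + 16 = 16
|RE|² = 16 + 9 = 25
R is equidistant from C and D (both at squared distance 16), and every other site is strictly farther — so R lies on the C–D Voronoi edge.

C and D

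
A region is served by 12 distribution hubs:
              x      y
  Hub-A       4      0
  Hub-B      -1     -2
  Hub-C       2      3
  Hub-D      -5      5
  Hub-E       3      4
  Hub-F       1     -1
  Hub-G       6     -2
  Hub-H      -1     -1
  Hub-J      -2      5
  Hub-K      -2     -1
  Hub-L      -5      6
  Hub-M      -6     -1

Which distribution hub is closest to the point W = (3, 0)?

Hub-A

Compare squared distances (the ordering matches that of the actual distances):
d²(W, Hub-A) = (3−4)² + (0−0)² = 1 + 0 = 1
d²(W, Hub-B) = (3−(-1))² + (0−(-2))² = 16 + 4 = 20
d²(W, Hub-C) = (3−2)² + (0−3)² = 1 + 9 = 10
d²(W, Hub-D) = (3−(-5))² + (0−5)² = 64 + 25 = 89
d²(W, Hub-E) = (3−3)² + (0−4)² = 0 + 16 = 16
d²(W, Hub-F) = (3−1)² + (0−(-1))² = 4 + 1 = 5
d²(W, Hub-G) = (3−6)² + (0−(-2))² = 9 + 4 = 13
d²(W, Hub-H) = (3−(-1))² + (0−(-1))² = 16 + 1 = 17
d²(W, Hub-J) = (3−(-2))² + (0−5)² = 25 + 25 = 50
d²(W, Hub-K) = (3−(-2))² + (0−(-1))² = 25 + 1 = 26
d²(W, Hub-L) = (3−(-5))² + (0−6)² = 64 + 36 = 100
d²(W, Hub-M) = (3−(-6))² + (0−(-1))² = 81 + 1 = 82
Hub-A is nearest.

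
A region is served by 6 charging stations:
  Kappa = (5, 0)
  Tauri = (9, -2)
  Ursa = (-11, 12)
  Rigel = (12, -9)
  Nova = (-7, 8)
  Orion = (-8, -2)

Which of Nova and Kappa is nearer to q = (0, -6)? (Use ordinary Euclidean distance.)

Kappa

Compare squared distances:
d²(q, Nova) = (0−(-7))² + (-6−8)² = 49 + 196 = 245
d²(q, Kappa) = (0−5)² + (-6−0)² = 25 + 36 = 61
245 > 61, so Kappa is closer.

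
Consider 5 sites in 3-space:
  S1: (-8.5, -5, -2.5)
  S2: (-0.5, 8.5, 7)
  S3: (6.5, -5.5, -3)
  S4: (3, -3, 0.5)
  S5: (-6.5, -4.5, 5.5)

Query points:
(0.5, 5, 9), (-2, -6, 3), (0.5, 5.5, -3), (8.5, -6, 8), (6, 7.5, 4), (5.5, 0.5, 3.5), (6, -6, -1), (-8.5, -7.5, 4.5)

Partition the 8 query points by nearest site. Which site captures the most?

(0.5, 5, 9) — d² to each: S1:313.25, S2:17.25, S3:290.25, S4:142.5, S5:151.5 → nearest is S2
(-2, -6, 3) — d² to each: S1:73.5, S2:228.5, S3:108.5, S4:40.25, S5:28.75 → nearest is S5
(0.5, 5.5, -3) — d² to each: S1:191.5, S2:110, S3:157, S4:90.75, S5:221.25 → nearest is S4
(8.5, -6, 8) — d² to each: S1:400.25, S2:292.25, S3:125.25, S4:95.5, S5:233.5 → nearest is S4
(6, 7.5, 4) — d² to each: S1:408.75, S2:52.25, S3:218.25, S4:131.5, S5:302.5 → nearest is S2
(5.5, 0.5, 3.5) — d² to each: S1:262.25, S2:112.25, S3:79.25, S4:27.5, S5:173 → nearest is S4
(6, -6, -1) — d² to each: S1:213.5, S2:316.5, S3:4.5, S4:20.25, S5:200.75 → nearest is S3
(-8.5, -7.5, 4.5) — d² to each: S1:55.25, S2:326.25, S3:285.25, S4:168.5, S5:14 → nearest is S5
Tally — S2:2, S3:1, S4:3, S5:2. S4 captures the most (3).

S4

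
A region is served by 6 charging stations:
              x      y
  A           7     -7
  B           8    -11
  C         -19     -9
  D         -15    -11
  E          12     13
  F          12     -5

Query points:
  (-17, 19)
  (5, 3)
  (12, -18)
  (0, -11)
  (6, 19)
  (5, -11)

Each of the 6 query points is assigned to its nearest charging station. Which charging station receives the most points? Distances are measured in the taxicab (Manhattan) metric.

(-17, 19) — d to each: A:50, B:55, C:30, D:32, E:35, F:53 → nearest is C
(5, 3) — d to each: A:12, B:17, C:36, D:34, E:17, F:15 → nearest is A
(12, -18) — d to each: A:16, B:11, C:40, D:34, E:31, F:13 → nearest is B
(0, -11) — d to each: A:11, B:8, C:21, D:15, E:36, F:18 → nearest is B
(6, 19) — d to each: A:27, B:32, C:53, D:51, E:12, F:30 → nearest is E
(5, -11) — d to each: A:6, B:3, C:26, D:20, E:31, F:13 → nearest is B
Tally — A:1, B:3, C:1, E:1. B captures the most (3).

B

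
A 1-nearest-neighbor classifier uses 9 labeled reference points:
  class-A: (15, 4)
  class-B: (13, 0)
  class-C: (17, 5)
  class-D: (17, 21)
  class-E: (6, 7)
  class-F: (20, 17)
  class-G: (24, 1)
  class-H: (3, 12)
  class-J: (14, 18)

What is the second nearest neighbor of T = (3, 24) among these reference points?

class-J

Since √ is increasing, it suffices to compare squared distances:
d²(T, class-A) = 144 + 400 = 544
d²(T, class-B) = 100 + 576 = 676
d²(T, class-C) = 196 + 361 = 557
d²(T, class-D) = 196 + 9 = 205
d²(T, class-E) = 9 + 289 = 298
d²(T, class-F) = 289 + 49 = 338
d²(T, class-G) = 441 + 529 = 970
d²(T, class-H) = 0 + 144 = 144
d²(T, class-J) = 121 + 36 = 157
Sorted ascending: class-H, class-J, class-D, … — the second-nearest is class-J.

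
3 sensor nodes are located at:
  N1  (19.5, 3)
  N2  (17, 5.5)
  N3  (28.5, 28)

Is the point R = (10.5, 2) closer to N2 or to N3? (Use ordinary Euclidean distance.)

Compare squared distances:
|RN2|² = (10.5−17)² + (2−5.5)² = 42.25 + 12.25 = 54.5
|RN3|² = (10.5−28.5)² + (2−28)² = 324 + 676 = 1000
54.5 < 1000, so N2 is closer.

N2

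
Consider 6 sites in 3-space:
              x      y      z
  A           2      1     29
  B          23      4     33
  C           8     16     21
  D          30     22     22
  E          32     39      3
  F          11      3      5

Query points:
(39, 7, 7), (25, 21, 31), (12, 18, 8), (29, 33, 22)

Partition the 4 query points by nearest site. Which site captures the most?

(39, 7, 7) — d² to each: A:1889, B:941, C:1238, D:531, E:1089, F:804 → nearest is D
(25, 21, 31) — d² to each: A:933, B:297, C:414, D:107, E:1157, F:1196 → nearest is D
(12, 18, 8) — d² to each: A:830, B:942, C:189, D:536, E:866, F:235 → nearest is C
(29, 33, 22) — d² to each: A:1802, B:998, C:731, D:122, E:406, F:1513 → nearest is D
Tally — C:1, D:3. D captures the most (3).

D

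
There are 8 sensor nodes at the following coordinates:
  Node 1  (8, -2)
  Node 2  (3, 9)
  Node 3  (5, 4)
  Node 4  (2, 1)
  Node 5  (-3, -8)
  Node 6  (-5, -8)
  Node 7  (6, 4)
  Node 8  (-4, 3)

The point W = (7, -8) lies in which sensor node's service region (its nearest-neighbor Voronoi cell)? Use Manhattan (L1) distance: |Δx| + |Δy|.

Node 1

d(W, Node 1) = |7−8| + |-8−(-2)| = 1 + 6 = 7
d(W, Node 2) = |7−3| + |-8−9| = 4 + 17 = 21
d(W, Node 3) = |7−5| + |-8−4| = 2 + 12 = 14
d(W, Node 4) = |7−2| + |-8−1| = 5 + 9 = 14
d(W, Node 5) = |7−(-3)| + |-8−(-8)| = 10 + 0 = 10
d(W, Node 6) = |7−(-5)| + |-8−(-8)| = 12 + 0 = 12
d(W, Node 7) = |7−6| + |-8−4| = 1 + 12 = 13
d(W, Node 8) = |7−(-4)| + |-8−3| = 11 + 11 = 22
The smallest is to Node 1, so W lies in the Voronoi region of Node 1.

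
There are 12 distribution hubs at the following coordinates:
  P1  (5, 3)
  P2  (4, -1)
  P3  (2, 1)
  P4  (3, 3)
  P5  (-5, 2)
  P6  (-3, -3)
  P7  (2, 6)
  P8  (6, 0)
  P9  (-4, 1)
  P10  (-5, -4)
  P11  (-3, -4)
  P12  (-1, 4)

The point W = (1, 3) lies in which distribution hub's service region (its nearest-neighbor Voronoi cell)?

Compare squared distances (the ordering matches that of the actual distances):
|WP1|² = 16 + 0 = 16
|WP2|² = 9 + 16 = 25
|WP3|² = 1 + 4 = 5
|WP4|² = 4 + 0 = 4
|WP5|² = 36 + 1 = 37
|WP6|² = 16 + 36 = 52
|WP7|² = 1 + 9 = 10
|WP8|² = 25 + 9 = 34
|WP9|² = 25 + 4 = 29
d²(W, P10) = 36 + 49 = 85
d²(W, P11) = 16 + 49 = 65
d²(W, P12) = 4 + 1 = 5
Minimum is at P4.

P4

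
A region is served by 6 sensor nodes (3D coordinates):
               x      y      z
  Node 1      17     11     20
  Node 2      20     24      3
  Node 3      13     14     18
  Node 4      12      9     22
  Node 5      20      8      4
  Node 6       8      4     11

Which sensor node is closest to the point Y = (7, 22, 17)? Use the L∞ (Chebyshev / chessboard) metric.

d(Y, Node 1) = max(10, 11, 3) = 11
d(Y, Node 2) = max(13, 2, 14) = 14
d(Y, Node 3) = max(6, 8, 1) = 8
d(Y, Node 4) = max(5, 13, 5) = 13
d(Y, Node 5) = max(13, 14, 13) = 14
d(Y, Node 6) = max(1, 18, 6) = 18
Minimum is at Node 3.

Node 3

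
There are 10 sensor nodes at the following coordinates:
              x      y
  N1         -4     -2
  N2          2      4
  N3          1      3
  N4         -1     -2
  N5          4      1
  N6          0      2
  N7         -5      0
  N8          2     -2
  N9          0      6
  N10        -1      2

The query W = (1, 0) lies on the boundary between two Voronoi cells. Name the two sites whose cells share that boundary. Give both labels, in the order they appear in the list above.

N6 and N8

Squared distances from W to each site:
|WN1|² = (1−(-4))² + (0−(-2))² = 25 + 4 = 29
|WN2|² = (1−2)² + (0−4)² = 1 + 16 = 17
|WN3|² = (1−1)² + (0−3)² = 0 + 9 = 9
|WN4|² = (1−(-1))² + (0−(-2))² = 4 + 4 = 8
|WN5|² = (1−4)² + (0−1)² = 9 + 1 = 10
|WN6|² = (1−0)² + (0−2)² = 1 + 4 = 5
|WN7|² = (1−(-5))² + (0−0)² = 36 + 0 = 36
|WN8|² = (1−2)² + (0−(-2))² = 1 + 4 = 5
|WN9|² = (1−0)² + (0−6)² = 1 + 36 = 37
d²(W, N10) = (1−(-1))² + (0−2)² = 4 + 4 = 8
W is equidistant from N6 and N8 (both at squared distance 5), and every other site is strictly farther — so W lies on the N6–N8 Voronoi edge.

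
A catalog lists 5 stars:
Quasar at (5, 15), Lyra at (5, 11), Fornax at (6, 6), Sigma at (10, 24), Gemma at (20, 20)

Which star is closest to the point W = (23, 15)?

Gemma

Since √ is increasing, it suffices to compare squared distances:
d²(W, Quasar) = (23−5)² + (15−15)² = 324 + 0 = 324
d²(W, Lyra) = (23−5)² + (15−11)² = 324 + 16 = 340
d²(W, Fornax) = (23−6)² + (15−6)² = 289 + 81 = 370
d²(W, Sigma) = (23−10)² + (15−24)² = 169 + 81 = 250
d²(W, Gemma) = (23−20)² + (15−20)² = 9 + 25 = 34
The smallest is to Gemma, so W lies in the Voronoi region of Gemma.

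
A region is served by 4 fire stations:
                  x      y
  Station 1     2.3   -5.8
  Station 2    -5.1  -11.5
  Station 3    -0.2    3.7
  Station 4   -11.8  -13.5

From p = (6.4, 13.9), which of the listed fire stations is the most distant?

Station 4

Since √ is increasing, it suffices to compare squared distances:
d²(p, Station 1) = (6.4−2.3)² + (13.9−(-5.8))² = 16.81 + 388.09 = 404.9
d²(p, Station 2) = (6.4−(-5.1))² + (13.9−(-11.5))² = 132.25 + 645.16 = 777.41
d²(p, Station 3) = (6.4−(-0.2))² + (13.9−3.7)² = 43.56 + 104.04 = 147.6
d²(p, Station 4) = (6.4−(-11.8))² + (13.9−(-13.5))² = 331.24 + 750.76 = 1082
The largest is to Station 4.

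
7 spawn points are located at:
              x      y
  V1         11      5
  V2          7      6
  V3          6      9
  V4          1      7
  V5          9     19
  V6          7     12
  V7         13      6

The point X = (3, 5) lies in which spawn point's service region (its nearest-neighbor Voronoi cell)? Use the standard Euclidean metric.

V4

Since √ is increasing, it suffices to compare squared distances:
|XV1|² = 64 + 0 = 64
|XV2|² = 16 + 1 = 17
|XV3|² = 9 + 16 = 25
|XV4|² = 4 + 4 = 8
|XV5|² = 36 + 196 = 232
|XV6|² = 16 + 49 = 65
|XV7|² = 100 + 1 = 101
The smallest is to V4, so X lies in the Voronoi region of V4.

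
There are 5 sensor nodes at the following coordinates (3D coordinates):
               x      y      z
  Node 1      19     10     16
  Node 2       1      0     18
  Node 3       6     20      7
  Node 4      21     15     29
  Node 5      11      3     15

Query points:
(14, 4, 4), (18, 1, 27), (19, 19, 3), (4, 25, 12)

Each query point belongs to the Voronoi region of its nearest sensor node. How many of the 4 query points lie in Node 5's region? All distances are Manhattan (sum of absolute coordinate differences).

1

(14, 4, 4) — d to each: Node 1:23, Node 2:31, Node 3:27, Node 4:43, Node 5:15 → nearest is Node 5
(18, 1, 27) — d to each: Node 1:21, Node 2:27, Node 3:51, Node 4:19, Node 5:21 → nearest is Node 4
(19, 19, 3) — d to each: Node 1:22, Node 2:52, Node 3:18, Node 4:32, Node 5:36 → nearest is Node 3
(4, 25, 12) — d to each: Node 1:34, Node 2:34, Node 3:12, Node 4:44, Node 5:32 → nearest is Node 3
1 of the 4 points has Node 5 as nearest.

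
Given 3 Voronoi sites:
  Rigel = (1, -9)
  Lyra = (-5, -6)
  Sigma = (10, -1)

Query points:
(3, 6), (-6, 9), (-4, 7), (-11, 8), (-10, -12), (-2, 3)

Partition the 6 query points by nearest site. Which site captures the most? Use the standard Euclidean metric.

Lyra

(3, 6) — d² to each: Rigel:229, Lyra:208, Sigma:98 → nearest is Sigma
(-6, 9) — d² to each: Rigel:373, Lyra:226, Sigma:356 → nearest is Lyra
(-4, 7) — d² to each: Rigel:281, Lyra:170, Sigma:260 → nearest is Lyra
(-11, 8) — d² to each: Rigel:433, Lyra:232, Sigma:522 → nearest is Lyra
(-10, -12) — d² to each: Rigel:130, Lyra:61, Sigma:521 → nearest is Lyra
(-2, 3) — d² to each: Rigel:153, Lyra:90, Sigma:160 → nearest is Lyra
Tally — Lyra:5, Sigma:1. Lyra captures the most (5).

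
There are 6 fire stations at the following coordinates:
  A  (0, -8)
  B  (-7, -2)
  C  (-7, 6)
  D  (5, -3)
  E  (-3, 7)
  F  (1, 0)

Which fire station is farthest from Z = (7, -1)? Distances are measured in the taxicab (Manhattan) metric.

C

d(Z,A) = |7−0| + |-1−(-8)| = 7 + 7 = 14
d(Z,B) = |7−(-7)| + |-1−(-2)| = 14 + 1 = 15
d(Z,C) = |7−(-7)| + |-1−6| = 14 + 7 = 21
d(Z,D) = |7−5| + |-1−(-3)| = 2 + 2 = 4
d(Z,E) = |7−(-3)| + |-1−7| = 10 + 8 = 18
d(Z,F) = |7−1| + |-1−0| = 6 + 1 = 7
The largest is to C.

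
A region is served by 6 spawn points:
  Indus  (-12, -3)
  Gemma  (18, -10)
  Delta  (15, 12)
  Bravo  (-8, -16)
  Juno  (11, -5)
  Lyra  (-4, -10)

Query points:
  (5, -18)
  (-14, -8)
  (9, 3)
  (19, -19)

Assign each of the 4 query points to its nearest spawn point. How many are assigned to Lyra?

1

(5, -18) — d² to each: Indus:514, Gemma:233, Delta:1000, Bravo:173, Juno:205, Lyra:145 → nearest is Lyra
(-14, -8) — d² to each: Indus:29, Gemma:1028, Delta:1241, Bravo:100, Juno:634, Lyra:104 → nearest is Indus
(9, 3) — d² to each: Indus:477, Gemma:250, Delta:117, Bravo:650, Juno:68, Lyra:338 → nearest is Juno
(19, -19) — d² to each: Indus:1217, Gemma:82, Delta:977, Bravo:738, Juno:260, Lyra:610 → nearest is Gemma
1 of the 4 points has Lyra as nearest.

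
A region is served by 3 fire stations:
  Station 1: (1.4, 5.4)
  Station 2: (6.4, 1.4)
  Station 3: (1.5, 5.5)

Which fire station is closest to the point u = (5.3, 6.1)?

Since √ is increasing, it suffices to compare squared distances:
d²(u, Station 1) = 15.21 + 0.49 = 15.7
d²(u, Station 2) = 1.21 + 22.09 = 23.3
d²(u, Station 3) = 14.44 + 0.36 = 14.8
Minimum is at Station 3.

Station 3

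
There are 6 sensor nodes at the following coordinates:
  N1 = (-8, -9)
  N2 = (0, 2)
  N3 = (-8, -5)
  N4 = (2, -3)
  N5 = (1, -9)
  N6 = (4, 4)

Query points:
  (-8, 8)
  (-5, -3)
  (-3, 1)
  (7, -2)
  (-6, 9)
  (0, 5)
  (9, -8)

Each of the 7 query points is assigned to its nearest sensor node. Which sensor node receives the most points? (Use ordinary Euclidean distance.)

N2

(-8, 8) — d² to each: N1:289, N2:100, N3:169, N4:221, N5:370, N6:160 → nearest is N2
(-5, -3) — d² to each: N1:45, N2:50, N3:13, N4:49, N5:72, N6:130 → nearest is N3
(-3, 1) — d² to each: N1:125, N2:10, N3:61, N4:41, N5:116, N6:58 → nearest is N2
(7, -2) — d² to each: N1:274, N2:65, N3:234, N4:26, N5:85, N6:45 → nearest is N4
(-6, 9) — d² to each: N1:328, N2:85, N3:200, N4:208, N5:373, N6:125 → nearest is N2
(0, 5) — d² to each: N1:260, N2:9, N3:164, N4:68, N5:197, N6:17 → nearest is N2
(9, -8) — d² to each: N1:290, N2:181, N3:298, N4:74, N5:65, N6:169 → nearest is N5
Tally — N2:4, N3:1, N4:1, N5:1. N2 captures the most (4).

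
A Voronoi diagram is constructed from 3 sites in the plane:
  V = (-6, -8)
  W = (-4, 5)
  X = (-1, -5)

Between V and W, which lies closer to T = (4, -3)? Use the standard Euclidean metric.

Compare squared distances:
|TV|² = (4−(-6))² + (-3−(-8))² = 100 + 25 = 125
|TW|² = (4−(-4))² + (-3−5)² = 64 + 64 = 128
125 < 128, so V is closer.

V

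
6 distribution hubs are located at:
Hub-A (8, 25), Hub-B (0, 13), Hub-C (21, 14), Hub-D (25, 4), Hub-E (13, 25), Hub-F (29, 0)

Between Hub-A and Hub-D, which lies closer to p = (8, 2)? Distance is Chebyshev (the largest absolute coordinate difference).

Hub-D

d(p, Hub-A) = max(0, 23) = 23
d(p, Hub-D) = max(17, 2) = 17
23 > 17, so Hub-D is closer.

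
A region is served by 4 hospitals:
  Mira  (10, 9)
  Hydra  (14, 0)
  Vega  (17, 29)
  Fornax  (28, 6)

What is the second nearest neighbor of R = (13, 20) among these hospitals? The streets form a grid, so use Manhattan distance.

Mira

d(R, Mira) = 3 + 11 = 14
d(R, Hydra) = 1 + 20 = 21
d(R, Vega) = 4 + 9 = 13
d(R, Fornax) = 15 + 14 = 29
Sorted ascending: Vega, Mira, Hydra, … — the second-nearest is Mira.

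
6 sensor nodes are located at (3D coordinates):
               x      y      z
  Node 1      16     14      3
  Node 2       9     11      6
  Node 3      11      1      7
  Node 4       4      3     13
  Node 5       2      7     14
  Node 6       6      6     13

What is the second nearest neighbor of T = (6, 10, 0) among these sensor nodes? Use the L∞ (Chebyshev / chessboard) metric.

d(T, Node 1) = max(10, 4, 3) = 10
d(T, Node 2) = max(3, 1, 6) = 6
d(T, Node 3) = max(5, 9, 7) = 9
d(T, Node 4) = max(2, 7, 13) = 13
d(T, Node 5) = max(4, 3, 14) = 14
d(T, Node 6) = max(0, 4, 13) = 13
Sorted ascending: Node 2, Node 3, Node 1, … — the second-nearest is Node 3.

Node 3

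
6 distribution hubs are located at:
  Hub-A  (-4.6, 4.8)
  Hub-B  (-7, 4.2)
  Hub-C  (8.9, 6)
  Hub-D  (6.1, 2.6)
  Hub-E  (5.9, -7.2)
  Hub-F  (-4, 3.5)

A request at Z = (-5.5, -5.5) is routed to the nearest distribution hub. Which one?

Hub-F

Squared Euclidean distances:
d²(Z, Hub-A) = (-5.5−(-4.6))² + (-5.5−4.8)² = 0.81 + 106.09 = 106.9
d²(Z, Hub-B) = (-5.5−(-7))² + (-5.5−4.2)² = 2.25 + 94.09 = 96.34
d²(Z, Hub-C) = (-5.5−8.9)² + (-5.5−6)² = 207.36 + 132.25 = 339.61
d²(Z, Hub-D) = (-5.5−6.1)² + (-5.5−2.6)² = 134.56 + 65.61 = 200.17
d²(Z, Hub-E) = (-5.5−5.9)² + (-5.5−(-7.2))² = 129.96 + 2.89 = 132.85
d²(Z, Hub-F) = (-5.5−(-4))² + (-5.5−3.5)² = 2.25 + 81 = 83.25
Minimum is at Hub-F.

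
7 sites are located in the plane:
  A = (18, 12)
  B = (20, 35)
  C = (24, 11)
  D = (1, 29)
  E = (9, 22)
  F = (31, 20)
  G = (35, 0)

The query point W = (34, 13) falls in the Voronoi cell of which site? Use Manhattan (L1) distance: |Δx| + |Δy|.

F

d(W,A) = |34−18| + |13−12| = 16 + 1 = 17
d(W,B) = |34−20| + |13−35| = 14 + 22 = 36
d(W,C) = |34−24| + |13−11| = 10 + 2 = 12
d(W,D) = |34−1| + |13−29| = 33 + 16 = 49
d(W,E) = |34−9| + |13−22| = 25 + 9 = 34
d(W,F) = |34−31| + |13−20| = 3 + 7 = 10
d(W,G) = |34−35| + |13−0| = 1 + 13 = 14
Minimum is at F.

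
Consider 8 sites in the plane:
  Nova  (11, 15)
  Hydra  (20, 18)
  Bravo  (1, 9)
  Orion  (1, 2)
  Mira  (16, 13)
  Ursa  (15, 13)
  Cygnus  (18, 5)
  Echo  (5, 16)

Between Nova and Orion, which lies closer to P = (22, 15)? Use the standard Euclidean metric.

Nova

Compare squared distances:
d²(P, Nova) = (22−11)² + (15−15)² = 121 + 0 = 121
d²(P, Orion) = (22−1)² + (15−2)² = 441 + 169 = 610
121 < 610, so Nova is closer.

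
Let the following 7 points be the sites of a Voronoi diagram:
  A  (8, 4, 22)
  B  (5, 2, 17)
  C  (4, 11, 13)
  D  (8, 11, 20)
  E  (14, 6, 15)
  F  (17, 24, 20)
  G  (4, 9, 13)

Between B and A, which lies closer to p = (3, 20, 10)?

Compare squared distances:
|pB|² = (3−5)² + (20−2)² + (10−17)² = 4 + 324 + 49 = 377
|pA|² = (3−8)² + (20−4)² + (10−22)² = 25 + 256 + 144 = 425
377 < 425, so B is closer.

B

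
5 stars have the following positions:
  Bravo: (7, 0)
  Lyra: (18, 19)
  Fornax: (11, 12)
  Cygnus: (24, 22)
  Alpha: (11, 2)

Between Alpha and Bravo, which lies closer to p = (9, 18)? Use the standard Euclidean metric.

Alpha

Compare squared distances:
d²(p, Alpha) = (9−11)² + (18−2)² = 4 + 256 = 260
d²(p, Bravo) = (9−7)² + (18−0)² = 4 + 324 = 328
260 < 328, so Alpha is closer.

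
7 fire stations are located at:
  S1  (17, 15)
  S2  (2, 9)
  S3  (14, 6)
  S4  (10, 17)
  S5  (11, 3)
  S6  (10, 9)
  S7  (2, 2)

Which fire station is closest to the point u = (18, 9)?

S3

Squared Euclidean distances:
|uS1|² = (18−17)² + (9−15)² = 1 + 36 = 37
|uS2|² = (18−2)² + (9−9)² = 256 + 0 = 256
|uS3|² = (18−14)² + (9−6)² = 16 + 9 = 25
|uS4|² = (18−10)² + (9−17)² = 64 + 64 = 128
|uS5|² = (18−11)² + (9−3)² = 49 + 36 = 85
|uS6|² = (18−10)² + (9−9)² = 64 + 0 = 64
|uS7|² = (18−2)² + (9−2)² = 256 + 49 = 305
S3 is nearest.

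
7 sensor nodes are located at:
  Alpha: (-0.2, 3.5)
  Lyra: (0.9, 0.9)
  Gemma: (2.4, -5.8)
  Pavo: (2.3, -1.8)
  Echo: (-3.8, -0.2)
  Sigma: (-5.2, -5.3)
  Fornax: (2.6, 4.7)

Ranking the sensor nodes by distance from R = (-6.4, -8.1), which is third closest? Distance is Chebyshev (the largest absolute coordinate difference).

Pavo

d(R, Alpha) = max(6.2, 11.6) = 11.6
d(R, Lyra) = max(7.3, 9) = 9
d(R, Gemma) = max(8.8, 2.3) = 8.8
d(R, Pavo) = max(8.7, 6.3) = 8.7
d(R, Echo) = max(2.6, 7.9) = 7.9
d(R, Sigma) = max(1.2, 2.8) = 2.8
d(R, Fornax) = max(9, 12.8) = 12.8
Sorted ascending: Sigma, Echo, Pavo, Gemma, … — the third-nearest is Pavo.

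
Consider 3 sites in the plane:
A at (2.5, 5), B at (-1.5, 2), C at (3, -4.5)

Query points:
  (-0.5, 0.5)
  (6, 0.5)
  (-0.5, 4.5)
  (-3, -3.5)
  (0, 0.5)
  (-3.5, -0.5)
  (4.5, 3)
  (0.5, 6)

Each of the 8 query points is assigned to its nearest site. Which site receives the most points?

(-0.5, 0.5) — d² to each: A:29.25, B:3.25, C:37.25 → nearest is B
(6, 0.5) — d² to each: A:32.5, B:58.5, C:34 → nearest is A
(-0.5, 4.5) — d² to each: A:9.25, B:7.25, C:93.25 → nearest is B
(-3, -3.5) — d² to each: A:102.5, B:32.5, C:37 → nearest is B
(0, 0.5) — d² to each: A:26.5, B:4.5, C:34 → nearest is B
(-3.5, -0.5) — d² to each: A:66.25, B:10.25, C:58.25 → nearest is B
(4.5, 3) — d² to each: A:8, B:37, C:58.5 → nearest is A
(0.5, 6) — d² to each: A:5, B:20, C:116.5 → nearest is A
Tally — A:3, B:5. B captures the most (5).

B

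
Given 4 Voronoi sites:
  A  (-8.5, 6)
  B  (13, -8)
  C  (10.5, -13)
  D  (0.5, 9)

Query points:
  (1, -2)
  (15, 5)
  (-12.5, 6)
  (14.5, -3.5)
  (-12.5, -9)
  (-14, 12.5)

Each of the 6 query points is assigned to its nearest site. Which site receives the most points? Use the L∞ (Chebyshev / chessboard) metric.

(1, -2) — d to each: A:9.5, B:12, C:11, D:11 → nearest is A
(15, 5) — d to each: A:23.5, B:13, C:18, D:14.5 → nearest is B
(-12.5, 6) — d to each: A:4, B:25.5, C:23, D:13 → nearest is A
(14.5, -3.5) — d to each: A:23, B:4.5, C:9.5, D:14 → nearest is B
(-12.5, -9) — d to each: A:15, B:25.5, C:23, D:18 → nearest is A
(-14, 12.5) — d to each: A:6.5, B:27, C:25.5, D:14.5 → nearest is A
Tally — A:4, B:2. A captures the most (4).

A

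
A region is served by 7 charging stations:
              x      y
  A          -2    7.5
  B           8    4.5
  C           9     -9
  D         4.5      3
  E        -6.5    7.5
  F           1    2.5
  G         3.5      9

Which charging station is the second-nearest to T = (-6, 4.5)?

A

Since √ is increasing, it suffices to compare squared distances:
|TA|² = (-6−(-2))² + (4.5−7.5)² = 16 + 9 = 25
|TB|² = (-6−8)² + (4.5−4.5)² = 196 + 0 = 196
|TC|² = (-6−9)² + (4.5−(-9))² = 225 + 182.25 = 407.25
|TD|² = (-6−4.5)² + (4.5−3)² = 110.25 + 2.25 = 112.5
|TE|² = (-6−(-6.5))² + (4.5−7.5)² = 0.25 + 9 = 9.25
|TF|² = (-6−1)² + (4.5−2.5)² = 49 + 4 = 53
|TG|² = (-6−3.5)² + (4.5−9)² = 90.25 + 20.25 = 110.5
Sorted ascending: E, A, F, … — the second-nearest is A.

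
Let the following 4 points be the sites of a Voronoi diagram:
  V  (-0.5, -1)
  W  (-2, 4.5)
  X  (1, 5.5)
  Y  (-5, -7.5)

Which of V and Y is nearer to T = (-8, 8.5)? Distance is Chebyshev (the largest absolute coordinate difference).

V

d(T,V) = max(7.5, 9.5) = 9.5
d(T,Y) = max(3, 16) = 16
9.5 < 16, so V is closer.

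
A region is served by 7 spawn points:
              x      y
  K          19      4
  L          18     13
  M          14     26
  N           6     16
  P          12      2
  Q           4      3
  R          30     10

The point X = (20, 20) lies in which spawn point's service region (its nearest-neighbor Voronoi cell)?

L

Squared Euclidean distances:
|XK|² = 1 + 256 = 257
|XL|² = 4 + 49 = 53
|XM|² = 36 + 36 = 72
|XN|² = 196 + 16 = 212
|XP|² = 64 + 324 = 388
|XQ|² = 256 + 289 = 545
|XR|² = 100 + 100 = 200
L is nearest.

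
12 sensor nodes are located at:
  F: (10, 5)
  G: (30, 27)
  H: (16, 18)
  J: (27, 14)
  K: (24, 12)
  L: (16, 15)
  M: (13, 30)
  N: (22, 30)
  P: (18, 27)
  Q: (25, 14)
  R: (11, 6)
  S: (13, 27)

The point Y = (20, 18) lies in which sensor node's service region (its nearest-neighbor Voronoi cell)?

H

Compare squared distances (the ordering matches that of the actual distances):
|YF|² = 100 + 169 = 269
|YG|² = 100 + 81 = 181
|YH|² = 16 + 0 = 16
|YJ|² = 49 + 16 = 65
|YK|² = 16 + 36 = 52
|YL|² = 16 + 9 = 25
|YM|² = 49 + 144 = 193
|YN|² = 4 + 144 = 148
|YP|² = 4 + 81 = 85
|YQ|² = 25 + 16 = 41
|YR|² = 81 + 144 = 225
|YS|² = 49 + 81 = 130
The smallest is to H, so Y lies in the Voronoi region of H.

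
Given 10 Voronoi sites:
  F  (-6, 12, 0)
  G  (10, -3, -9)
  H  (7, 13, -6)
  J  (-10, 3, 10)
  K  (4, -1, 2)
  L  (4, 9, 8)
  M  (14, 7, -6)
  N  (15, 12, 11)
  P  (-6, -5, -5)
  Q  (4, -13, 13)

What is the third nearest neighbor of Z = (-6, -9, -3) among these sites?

G

Squared Euclidean distances:
|ZF|² = 0 + 441 + 9 = 450
|ZG|² = 256 + 36 + 36 = 328
|ZH|² = 169 + 484 + 9 = 662
|ZJ|² = 16 + 144 + 169 = 329
|ZK|² = 100 + 64 + 25 = 189
|ZL|² = 100 + 324 + 121 = 545
|ZM|² = 400 + 256 + 9 = 665
|ZN|² = 441 + 441 + 196 = 1078
|ZP|² = 0 + 16 + 4 = 20
|ZQ|² = 100 + 16 + 256 = 372
Sorted ascending: P, K, G, J, … — the third-nearest is G.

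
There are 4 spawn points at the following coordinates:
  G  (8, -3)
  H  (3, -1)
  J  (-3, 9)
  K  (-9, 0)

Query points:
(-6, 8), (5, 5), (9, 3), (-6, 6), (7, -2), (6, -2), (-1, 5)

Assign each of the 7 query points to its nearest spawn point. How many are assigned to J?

(-6, 8) — d² to each: G:317, H:162, J:10, K:73 → nearest is J
(5, 5) — d² to each: G:73, H:40, J:80, K:221 → nearest is H
(9, 3) — d² to each: G:37, H:52, J:180, K:333 → nearest is G
(-6, 6) — d² to each: G:277, H:130, J:18, K:45 → nearest is J
(7, -2) — d² to each: G:2, H:17, J:221, K:260 → nearest is G
(6, -2) — d² to each: G:5, H:10, J:202, K:229 → nearest is G
(-1, 5) — d² to each: G:145, H:52, J:20, K:89 → nearest is J
3 of the 7 points have J as nearest.

3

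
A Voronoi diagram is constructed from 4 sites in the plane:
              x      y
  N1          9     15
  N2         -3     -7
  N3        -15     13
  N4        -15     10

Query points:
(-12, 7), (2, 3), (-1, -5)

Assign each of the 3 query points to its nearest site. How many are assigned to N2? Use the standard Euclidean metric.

2

(-12, 7) — d² to each: N1:505, N2:277, N3:45, N4:18 → nearest is N4
(2, 3) — d² to each: N1:193, N2:125, N3:389, N4:338 → nearest is N2
(-1, -5) — d² to each: N1:500, N2:8, N3:520, N4:421 → nearest is N2
2 of the 3 points have N2 as nearest.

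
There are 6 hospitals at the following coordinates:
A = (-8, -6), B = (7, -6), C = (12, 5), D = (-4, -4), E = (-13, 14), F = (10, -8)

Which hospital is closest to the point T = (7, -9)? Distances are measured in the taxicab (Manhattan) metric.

d(T,A) = 15 + 3 = 18
d(T,B) = 0 + 3 = 3
d(T,C) = 5 + 14 = 19
d(T,D) = 11 + 5 = 16
d(T,E) = 20 + 23 = 43
d(T,F) = 3 + 1 = 4
The smallest is to B, so T lies in the Voronoi region of B.

B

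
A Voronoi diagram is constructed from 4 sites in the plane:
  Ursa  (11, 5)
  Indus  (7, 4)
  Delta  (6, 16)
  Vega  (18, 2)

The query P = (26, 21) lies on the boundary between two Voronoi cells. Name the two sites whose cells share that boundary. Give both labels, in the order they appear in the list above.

Squared distances from P to each site:
d²(P, Ursa) = (26−11)² + (21−5)² = 225 + 256 = 481
d²(P, Indus) = (26−7)² + (21−4)² = 361 + 289 = 650
d²(P, Delta) = (26−6)² + (21−16)² = 400 + 25 = 425
d²(P, Vega) = (26−18)² + (21−2)² = 64 + 361 = 425
P is equidistant from Delta and Vega (both at squared distance 425), and every other site is strictly farther — so P lies on the Delta–Vega Voronoi edge.

Delta and Vega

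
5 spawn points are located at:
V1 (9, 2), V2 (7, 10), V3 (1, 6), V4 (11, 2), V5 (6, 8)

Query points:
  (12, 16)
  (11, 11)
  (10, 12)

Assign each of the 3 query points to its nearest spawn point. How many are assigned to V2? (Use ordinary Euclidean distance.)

(12, 16) — d² to each: V1:205, V2:61, V3:221, V4:197, V5:100 → nearest is V2
(11, 11) — d² to each: V1:85, V2:17, V3:125, V4:81, V5:34 → nearest is V2
(10, 12) — d² to each: V1:101, V2:13, V3:117, V4:101, V5:32 → nearest is V2
3 of the 3 points have V2 as nearest.

3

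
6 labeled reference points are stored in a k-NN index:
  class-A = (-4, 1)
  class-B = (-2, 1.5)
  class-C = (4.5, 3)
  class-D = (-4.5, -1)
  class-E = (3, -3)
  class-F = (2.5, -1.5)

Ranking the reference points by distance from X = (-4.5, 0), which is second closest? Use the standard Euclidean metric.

class-A

Compare squared distances (the ordering matches that of the actual distances):
d²(X, class-A) = (-4.5−(-4))² + (0−1)² = 0.25 + 1 = 1.25
d²(X, class-B) = (-4.5−(-2))² + (0−1.5)² = 6.25 + 2.25 = 8.5
d²(X, class-C) = (-4.5−4.5)² + (0−3)² = 81 + 9 = 90
d²(X, class-D) = (-4.5−(-4.5))² + (0−(-1))² = 0 + 1 = 1
d²(X, class-E) = (-4.5−3)² + (0−(-3))² = 56.25 + 9 = 65.25
d²(X, class-F) = (-4.5−2.5)² + (0−(-1.5))² = 49 + 2.25 = 51.25
Sorted ascending: class-D, class-A, class-B, … — the second-nearest is class-A.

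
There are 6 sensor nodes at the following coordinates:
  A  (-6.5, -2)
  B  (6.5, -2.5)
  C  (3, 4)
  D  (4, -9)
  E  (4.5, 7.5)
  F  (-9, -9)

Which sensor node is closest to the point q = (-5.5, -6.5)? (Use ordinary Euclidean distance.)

F

Squared Euclidean distances:
|qA|² = (-5.5−(-6.5))² + (-6.5−(-2))² = 1 + 20.25 = 21.25
|qB|² = (-5.5−6.5)² + (-6.5−(-2.5))² = 144 + 16 = 160
|qC|² = (-5.5−3)² + (-6.5−4)² = 72.25 + 110.25 = 182.5
|qD|² = (-5.5−4)² + (-6.5−(-9))² = 90.25 + 6.25 = 96.5
|qE|² = (-5.5−4.5)² + (-6.5−7.5)² = 100 + 196 = 296
|qF|² = (-5.5−(-9))² + (-6.5−(-9))² = 12.25 + 6.25 = 18.5
The smallest is to F, so q lies in the Voronoi region of F.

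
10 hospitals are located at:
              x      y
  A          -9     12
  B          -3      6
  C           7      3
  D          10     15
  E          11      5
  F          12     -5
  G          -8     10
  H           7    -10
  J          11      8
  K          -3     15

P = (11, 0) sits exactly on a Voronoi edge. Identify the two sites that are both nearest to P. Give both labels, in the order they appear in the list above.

C and E

Squared distances from P to each site:
|PA|² = (11−(-9))² + (0−12)² = 400 + 144 = 544
|PB|² = (11−(-3))² + (0−6)² = 196 + 36 = 232
|PC|² = (11−7)² + (0−3)² = 16 + 9 = 25
|PD|² = (11−10)² + (0−15)² = 1 + 225 = 226
|PE|² = (11−11)² + (0−5)² = 0 + 25 = 25
|PF|² = (11−12)² + (0−(-5))² = 1 + 25 = 26
|PG|² = (11−(-8))² + (0−10)² = 361 + 100 = 461
|PH|² = (11−7)² + (0−(-10))² = 16 + 100 = 116
|PJ|² = (11−11)² + (0−8)² = 0 + 64 = 64
|PK|² = (11−(-3))² + (0−15)² = 196 + 225 = 421
P is equidistant from C and E (both at squared distance 25), and every other site is strictly farther — so P lies on the C–E Voronoi edge.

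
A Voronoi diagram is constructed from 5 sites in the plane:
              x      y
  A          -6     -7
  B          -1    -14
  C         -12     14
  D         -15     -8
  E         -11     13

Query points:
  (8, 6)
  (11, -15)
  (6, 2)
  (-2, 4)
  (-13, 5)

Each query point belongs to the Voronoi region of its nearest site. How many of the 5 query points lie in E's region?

1

(8, 6) — d² to each: A:365, B:481, C:464, D:725, E:410 → nearest is A
(11, -15) — d² to each: A:353, B:145, C:1370, D:725, E:1268 → nearest is B
(6, 2) — d² to each: A:225, B:305, C:468, D:541, E:410 → nearest is A
(-2, 4) — d² to each: A:137, B:325, C:200, D:313, E:162 → nearest is A
(-13, 5) — d² to each: A:193, B:505, C:82, D:173, E:68 → nearest is E
1 of the 5 points has E as nearest.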